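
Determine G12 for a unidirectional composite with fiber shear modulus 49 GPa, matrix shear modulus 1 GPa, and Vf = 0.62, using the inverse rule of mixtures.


1/G12 = Vf/Gf + (1-Vf)/Gm = 0.62/49 + 0.38/1
G12 = 2.55 GPa

2.55 GPa


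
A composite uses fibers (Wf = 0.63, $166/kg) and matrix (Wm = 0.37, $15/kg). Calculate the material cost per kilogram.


Cost = cost_f*Wf + cost_m*Wm = 166*0.63 + 15*0.37 = $110.13/kg

$110.13/kg


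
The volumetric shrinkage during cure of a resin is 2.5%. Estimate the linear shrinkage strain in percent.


Linear shrinkage ≈ vol_shrink/3 = 2.5/3 = 0.833%

0.833%


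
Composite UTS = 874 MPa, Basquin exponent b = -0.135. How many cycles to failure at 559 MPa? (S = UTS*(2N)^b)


N = 0.5 * (S/UTS)^(1/b) = 0.5 * (559/874)^(1/-0.135) = 13.7008 cycles

13.7008 cycles


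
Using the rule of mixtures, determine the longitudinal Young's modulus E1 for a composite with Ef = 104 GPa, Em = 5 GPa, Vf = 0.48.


E1 = Ef*Vf + Em*(1-Vf) = 104*0.48 + 5*0.52 = 52.52 GPa

52.52 GPa


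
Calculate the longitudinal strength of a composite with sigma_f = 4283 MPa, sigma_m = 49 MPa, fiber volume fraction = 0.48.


sigma_1 = sigma_f*Vf + sigma_m*(1-Vf) = 4283*0.48 + 49*0.52 = 2081.3 MPa

2081.3 MPa


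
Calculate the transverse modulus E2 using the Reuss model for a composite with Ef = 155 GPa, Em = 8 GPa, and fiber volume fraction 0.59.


1/E2 = Vf/Ef + (1-Vf)/Em = 0.59/155 + 0.41/8
E2 = 18.16 GPa

18.16 GPa


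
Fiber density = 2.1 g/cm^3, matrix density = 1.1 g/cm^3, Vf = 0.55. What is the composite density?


rho_c = rho_f*Vf + rho_m*(1-Vf) = 2.1*0.55 + 1.1*0.45 = 1.65 g/cm^3

1.65 g/cm^3


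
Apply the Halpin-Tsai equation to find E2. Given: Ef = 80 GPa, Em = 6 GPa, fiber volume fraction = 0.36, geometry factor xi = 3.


eta = (Ef/Em - 1)/(Ef/Em + xi) = (13.3333 - 1)/(13.3333 + 3) = 0.7551
E2 = Em*(1+xi*eta*Vf)/(1-eta*Vf) = 14.96 GPa

14.96 GPa


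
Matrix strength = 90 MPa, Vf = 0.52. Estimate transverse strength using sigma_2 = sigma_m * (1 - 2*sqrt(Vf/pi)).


factor = 1 - 2*sqrt(0.52/pi) = 0.1863
sigma_2 = 90 * 0.1863 = 16.77 MPa

16.77 MPa


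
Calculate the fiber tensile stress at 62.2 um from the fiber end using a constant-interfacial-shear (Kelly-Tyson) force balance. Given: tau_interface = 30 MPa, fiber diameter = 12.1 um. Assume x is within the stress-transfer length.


Force balance: sigma_f * (pi*d^2/4) = tau * (pi*d) * x  ->  sigma_f = 4 * tau * x / d
sigma_f = 4 * 30 * 62.2 / 12.1 = 616.9 MPa

616.9 MPa


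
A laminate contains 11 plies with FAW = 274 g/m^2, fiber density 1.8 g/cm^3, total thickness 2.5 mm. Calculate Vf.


Vf = n * FAW / (rho_f * h * 1000) = 11 * 274 / (1.8 * 2.5 * 1000) = 0.6698

0.6698


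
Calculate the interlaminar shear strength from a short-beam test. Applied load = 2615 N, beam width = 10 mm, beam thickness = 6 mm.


ILSS = 3F/(4bh) = 3*2615/(4*10*6) = 32.69 MPa

32.69 MPa


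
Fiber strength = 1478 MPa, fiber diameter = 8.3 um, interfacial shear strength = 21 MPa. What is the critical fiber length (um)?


Lc = sigma_f * d / (2 * tau_i) = 1478 * 8.3 / (2 * 21) = 292.1 um

292.1 um


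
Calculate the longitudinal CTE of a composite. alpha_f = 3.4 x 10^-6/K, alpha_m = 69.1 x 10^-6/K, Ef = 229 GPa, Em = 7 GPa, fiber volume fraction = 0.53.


E1 = Ef*Vf + Em*(1-Vf) = 124.66
alpha_1 = (alpha_f*Ef*Vf + alpha_m*Em*(1-Vf))/E1 = 5.13 x 10^-6/K

5.13 x 10^-6/K


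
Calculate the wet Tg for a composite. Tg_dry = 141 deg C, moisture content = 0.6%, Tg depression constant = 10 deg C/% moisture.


Tg_wet = Tg_dry - k*moisture = 141 - 10*0.6 = 135.0 deg C

135.0 deg C


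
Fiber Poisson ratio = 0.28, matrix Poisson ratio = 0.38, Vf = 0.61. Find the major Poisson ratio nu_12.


nu_12 = nu_f*Vf + nu_m*(1-Vf) = 0.28*0.61 + 0.38*0.39 = 0.319

0.319


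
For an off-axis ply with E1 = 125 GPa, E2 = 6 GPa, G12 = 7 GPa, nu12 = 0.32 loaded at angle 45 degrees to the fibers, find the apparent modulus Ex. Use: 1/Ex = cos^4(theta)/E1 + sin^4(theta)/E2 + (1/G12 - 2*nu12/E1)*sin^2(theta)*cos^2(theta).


cos^4(45) = 0.25, sin^4(45) = 0.25, sin^2(45)*cos^2(45) = 0.25
1/G12 - 2*nu12/E1 = 1/7 - 2*0.32/125 = 0.137737 GPa^-1
1/Ex = 0.25/125 + 0.25/6 + 0.137737*0.25 = 0.078101 GPa^-1
Ex = 12.8 GPa

12.8 GPa


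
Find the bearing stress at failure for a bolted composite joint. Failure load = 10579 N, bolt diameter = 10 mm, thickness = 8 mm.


sigma_br = F/(d*h) = 10579/(10*8) = 132.2 MPa

132.2 MPa


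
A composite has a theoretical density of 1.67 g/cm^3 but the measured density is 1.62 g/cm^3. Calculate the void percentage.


Void% = (rho_theo - rho_actual)/rho_theo * 100 = (1.67 - 1.62)/1.67 * 100 = 2.99%

2.99%


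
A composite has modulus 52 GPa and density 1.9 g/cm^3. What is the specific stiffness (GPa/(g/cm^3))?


Specific stiffness = E/rho = 52/1.9 = 27.4 GPa/(g/cm^3)

27.4 GPa/(g/cm^3)


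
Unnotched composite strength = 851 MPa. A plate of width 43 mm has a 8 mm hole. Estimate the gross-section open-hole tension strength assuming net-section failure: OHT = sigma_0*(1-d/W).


OHT = sigma_0*(1-d/W) = 851*(1-8/43) = 692.7 MPa

692.7 MPa


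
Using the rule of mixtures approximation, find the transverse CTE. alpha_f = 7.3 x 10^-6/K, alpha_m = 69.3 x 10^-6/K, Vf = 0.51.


alpha_2 = alpha_f*Vf + alpha_m*(1-Vf) = 7.3*0.51 + 69.3*0.49 = 37.7 x 10^-6/K

37.7 x 10^-6/K


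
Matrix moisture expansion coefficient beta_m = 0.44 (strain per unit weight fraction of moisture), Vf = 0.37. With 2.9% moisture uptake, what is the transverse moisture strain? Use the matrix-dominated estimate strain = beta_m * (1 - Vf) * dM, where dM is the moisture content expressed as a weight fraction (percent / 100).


dM = 2.9/100 = 0.029
strain = beta_m * (1-Vf) * dM = 0.44 * 0.63 * 0.029 = 0.0080388

0.0080388


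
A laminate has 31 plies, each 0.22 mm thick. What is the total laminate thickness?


h = n * t_ply = 31 * 0.22 = 6.82 mm

6.82 mm


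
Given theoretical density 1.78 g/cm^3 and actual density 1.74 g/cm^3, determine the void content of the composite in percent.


Void% = (rho_theo - rho_actual)/rho_theo * 100 = (1.78 - 1.74)/1.78 * 100 = 2.25%

2.25%


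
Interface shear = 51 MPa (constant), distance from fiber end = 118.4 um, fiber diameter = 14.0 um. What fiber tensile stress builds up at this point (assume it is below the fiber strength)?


Force balance: sigma_f * (pi*d^2/4) = tau * (pi*d) * x  ->  sigma_f = 4 * tau * x / d
sigma_f = 4 * 51 * 118.4 / 14.0 = 1725.3 MPa

1725.3 MPa


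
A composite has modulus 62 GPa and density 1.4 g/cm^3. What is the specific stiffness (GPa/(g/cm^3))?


Specific stiffness = E/rho = 62/1.4 = 44.3 GPa/(g/cm^3)

44.3 GPa/(g/cm^3)


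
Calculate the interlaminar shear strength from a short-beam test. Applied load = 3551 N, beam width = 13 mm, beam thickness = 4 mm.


ILSS = 3F/(4bh) = 3*3551/(4*13*4) = 51.22 MPa

51.22 MPa


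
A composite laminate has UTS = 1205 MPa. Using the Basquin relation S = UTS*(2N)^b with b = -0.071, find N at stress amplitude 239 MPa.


N = 0.5 * (S/UTS)^(1/b) = 0.5 * (239/1205)^(1/-0.071) = 3.9318e+09 cycles

3.9318e+09 cycles


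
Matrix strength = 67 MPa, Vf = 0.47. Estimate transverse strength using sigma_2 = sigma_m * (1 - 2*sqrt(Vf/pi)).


factor = 1 - 2*sqrt(0.47/pi) = 0.2264
sigma_2 = 67 * 0.2264 = 15.17 MPa

15.17 MPa


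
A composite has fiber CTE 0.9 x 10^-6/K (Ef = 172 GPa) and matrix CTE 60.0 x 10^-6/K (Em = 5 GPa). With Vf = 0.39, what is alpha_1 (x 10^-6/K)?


E1 = Ef*Vf + Em*(1-Vf) = 70.13
alpha_1 = (alpha_f*Ef*Vf + alpha_m*Em*(1-Vf))/E1 = 3.47 x 10^-6/K

3.47 x 10^-6/K


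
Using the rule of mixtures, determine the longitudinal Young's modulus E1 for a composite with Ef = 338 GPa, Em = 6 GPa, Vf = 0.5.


E1 = Ef*Vf + Em*(1-Vf) = 338*0.5 + 6*0.5 = 172.0 GPa

172.0 GPa


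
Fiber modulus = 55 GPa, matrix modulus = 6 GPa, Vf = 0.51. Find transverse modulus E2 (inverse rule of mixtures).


1/E2 = Vf/Ef + (1-Vf)/Em = 0.51/55 + 0.49/6
E2 = 11.0 GPa

11.0 GPa


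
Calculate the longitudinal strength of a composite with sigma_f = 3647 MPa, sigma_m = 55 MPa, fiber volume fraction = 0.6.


sigma_1 = sigma_f*Vf + sigma_m*(1-Vf) = 3647*0.6 + 55*0.4 = 2210.2 MPa

2210.2 MPa


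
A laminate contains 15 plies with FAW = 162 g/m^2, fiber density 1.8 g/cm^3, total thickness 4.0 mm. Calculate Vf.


Vf = n * FAW / (rho_f * h * 1000) = 15 * 162 / (1.8 * 4.0 * 1000) = 0.3375

0.3375


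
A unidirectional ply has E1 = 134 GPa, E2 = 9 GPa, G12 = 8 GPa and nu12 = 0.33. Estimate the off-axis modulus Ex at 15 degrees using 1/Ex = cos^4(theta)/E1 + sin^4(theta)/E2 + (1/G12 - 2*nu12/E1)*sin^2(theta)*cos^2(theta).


cos^4(15) = 0.870513, sin^4(15) = 0.004487, sin^2(15)*cos^2(15) = 0.0625
1/G12 - 2*nu12/E1 = 1/8 - 2*0.33/134 = 0.120075 GPa^-1
1/Ex = 0.870513/134 + 0.004487/9 + 0.120075*0.0625 = 0.0144996 GPa^-1
Ex = 68.97 GPa

68.97 GPa


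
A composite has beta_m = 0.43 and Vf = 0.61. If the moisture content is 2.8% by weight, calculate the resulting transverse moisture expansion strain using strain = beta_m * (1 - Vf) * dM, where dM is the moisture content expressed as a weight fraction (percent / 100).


dM = 2.8/100 = 0.028
strain = beta_m * (1-Vf) * dM = 0.43 * 0.39 * 0.028 = 0.0046956

0.0046956


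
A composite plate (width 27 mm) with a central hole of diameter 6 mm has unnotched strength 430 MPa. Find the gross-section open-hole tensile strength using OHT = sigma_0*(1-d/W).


OHT = sigma_0*(1-d/W) = 430*(1-6/27) = 334.4 MPa

334.4 MPa


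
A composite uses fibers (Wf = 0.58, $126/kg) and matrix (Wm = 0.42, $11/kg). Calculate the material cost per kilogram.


Cost = cost_f*Wf + cost_m*Wm = 126*0.58 + 11*0.42 = $77.7/kg

$77.7/kg


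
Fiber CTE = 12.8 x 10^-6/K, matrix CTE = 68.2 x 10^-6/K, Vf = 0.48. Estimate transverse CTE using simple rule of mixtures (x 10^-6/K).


alpha_2 = alpha_f*Vf + alpha_m*(1-Vf) = 12.8*0.48 + 68.2*0.52 = 41.6 x 10^-6/K

41.6 x 10^-6/K


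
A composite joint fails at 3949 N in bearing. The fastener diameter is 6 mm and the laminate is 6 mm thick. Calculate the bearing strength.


sigma_br = F/(d*h) = 3949/(6*6) = 109.7 MPa

109.7 MPa


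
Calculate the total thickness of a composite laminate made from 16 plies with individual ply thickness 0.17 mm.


h = n * t_ply = 16 * 0.17 = 2.72 mm

2.72 mm


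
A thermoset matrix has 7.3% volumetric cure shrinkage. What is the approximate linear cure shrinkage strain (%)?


Linear shrinkage ≈ vol_shrink/3 = 7.3/3 = 2.433%

2.433%


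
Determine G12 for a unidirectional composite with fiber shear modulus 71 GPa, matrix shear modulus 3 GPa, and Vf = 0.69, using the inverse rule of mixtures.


1/G12 = Vf/Gf + (1-Vf)/Gm = 0.69/71 + 0.31/3
G12 = 8.85 GPa

8.85 GPa


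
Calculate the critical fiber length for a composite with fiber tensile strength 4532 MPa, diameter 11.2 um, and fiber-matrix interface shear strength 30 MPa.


Lc = sigma_f * d / (2 * tau_i) = 4532 * 11.2 / (2 * 30) = 846.0 um

846.0 um


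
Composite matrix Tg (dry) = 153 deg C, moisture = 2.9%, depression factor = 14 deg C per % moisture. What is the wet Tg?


Tg_wet = Tg_dry - k*moisture = 153 - 14*2.9 = 112.4 deg C

112.4 deg C


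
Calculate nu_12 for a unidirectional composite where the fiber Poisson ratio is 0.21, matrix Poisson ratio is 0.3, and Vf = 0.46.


nu_12 = nu_f*Vf + nu_m*(1-Vf) = 0.21*0.46 + 0.3*0.54 = 0.2586

0.2586


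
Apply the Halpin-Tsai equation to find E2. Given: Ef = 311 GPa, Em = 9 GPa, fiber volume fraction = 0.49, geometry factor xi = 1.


eta = (Ef/Em - 1)/(Ef/Em + xi) = (34.5556 - 1)/(34.5556 + 1) = 0.9438
E2 = Em*(1+xi*eta*Vf)/(1-eta*Vf) = 24.48 GPa

24.48 GPa


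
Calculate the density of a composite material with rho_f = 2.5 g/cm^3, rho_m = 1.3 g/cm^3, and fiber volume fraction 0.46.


rho_c = rho_f*Vf + rho_m*(1-Vf) = 2.5*0.46 + 1.3*0.54 = 1.852 g/cm^3

1.852 g/cm^3


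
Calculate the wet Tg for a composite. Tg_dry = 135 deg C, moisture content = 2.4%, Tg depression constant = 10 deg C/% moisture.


Tg_wet = Tg_dry - k*moisture = 135 - 10*2.4 = 111.0 deg C

111.0 deg C


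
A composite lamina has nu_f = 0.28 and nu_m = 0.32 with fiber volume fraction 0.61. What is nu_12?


nu_12 = nu_f*Vf + nu_m*(1-Vf) = 0.28*0.61 + 0.32*0.39 = 0.2956

0.2956


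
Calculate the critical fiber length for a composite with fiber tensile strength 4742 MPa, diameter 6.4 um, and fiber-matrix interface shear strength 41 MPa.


Lc = sigma_f * d / (2 * tau_i) = 4742 * 6.4 / (2 * 41) = 370.1 um

370.1 um


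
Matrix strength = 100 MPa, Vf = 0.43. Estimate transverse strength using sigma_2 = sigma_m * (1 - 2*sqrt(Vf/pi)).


factor = 1 - 2*sqrt(0.43/pi) = 0.2601
sigma_2 = 100 * 0.2601 = 26.01 MPa

26.01 MPa


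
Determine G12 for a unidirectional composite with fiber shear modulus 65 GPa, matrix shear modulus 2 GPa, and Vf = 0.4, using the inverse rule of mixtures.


1/G12 = Vf/Gf + (1-Vf)/Gm = 0.4/65 + 0.6/2
G12 = 3.27 GPa

3.27 GPa


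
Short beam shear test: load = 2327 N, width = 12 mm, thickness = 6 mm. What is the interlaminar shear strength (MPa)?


ILSS = 3F/(4bh) = 3*2327/(4*12*6) = 24.24 MPa

24.24 MPa


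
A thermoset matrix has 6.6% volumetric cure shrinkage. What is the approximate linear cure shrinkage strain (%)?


Linear shrinkage ≈ vol_shrink/3 = 6.6/3 = 2.2%

2.2%


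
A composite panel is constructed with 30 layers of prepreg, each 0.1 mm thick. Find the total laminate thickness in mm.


h = n * t_ply = 30 * 0.1 = 3.0 mm

3.0 mm


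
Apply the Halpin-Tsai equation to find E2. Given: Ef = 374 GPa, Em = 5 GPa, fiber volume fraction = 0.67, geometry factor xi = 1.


eta = (Ef/Em - 1)/(Ef/Em + xi) = (74.8 - 1)/(74.8 + 1) = 0.9736
E2 = Em*(1+xi*eta*Vf)/(1-eta*Vf) = 23.76 GPa

23.76 GPa


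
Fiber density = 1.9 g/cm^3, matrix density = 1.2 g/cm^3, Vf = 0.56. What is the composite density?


rho_c = rho_f*Vf + rho_m*(1-Vf) = 1.9*0.56 + 1.2*0.44 = 1.592 g/cm^3

1.592 g/cm^3


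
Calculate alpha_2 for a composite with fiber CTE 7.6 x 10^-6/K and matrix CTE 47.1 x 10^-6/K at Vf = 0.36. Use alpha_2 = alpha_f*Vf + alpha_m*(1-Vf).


alpha_2 = alpha_f*Vf + alpha_m*(1-Vf) = 7.6*0.36 + 47.1*0.64 = 32.9 x 10^-6/K

32.9 x 10^-6/K


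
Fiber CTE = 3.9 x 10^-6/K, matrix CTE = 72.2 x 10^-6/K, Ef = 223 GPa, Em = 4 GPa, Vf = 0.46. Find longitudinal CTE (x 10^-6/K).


E1 = Ef*Vf + Em*(1-Vf) = 104.74
alpha_1 = (alpha_f*Ef*Vf + alpha_m*Em*(1-Vf))/E1 = 5.31 x 10^-6/K

5.31 x 10^-6/K


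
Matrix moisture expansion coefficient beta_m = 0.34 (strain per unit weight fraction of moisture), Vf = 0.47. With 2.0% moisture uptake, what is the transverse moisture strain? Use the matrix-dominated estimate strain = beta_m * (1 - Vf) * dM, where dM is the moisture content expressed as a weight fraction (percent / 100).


dM = 2.0/100 = 0.02
strain = beta_m * (1-Vf) * dM = 0.34 * 0.53 * 0.02 = 0.003604

0.003604


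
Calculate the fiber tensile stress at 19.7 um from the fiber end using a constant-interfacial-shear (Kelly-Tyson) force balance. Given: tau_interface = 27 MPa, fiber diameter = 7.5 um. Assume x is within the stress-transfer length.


Force balance: sigma_f * (pi*d^2/4) = tau * (pi*d) * x  ->  sigma_f = 4 * tau * x / d
sigma_f = 4 * 27 * 19.7 / 7.5 = 283.7 MPa

283.7 MPa


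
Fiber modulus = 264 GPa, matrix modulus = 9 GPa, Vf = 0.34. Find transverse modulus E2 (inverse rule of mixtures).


1/E2 = Vf/Ef + (1-Vf)/Em = 0.34/264 + 0.66/9
E2 = 13.4 GPa

13.4 GPa


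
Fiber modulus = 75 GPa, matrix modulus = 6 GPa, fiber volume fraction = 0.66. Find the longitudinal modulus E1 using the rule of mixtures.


E1 = Ef*Vf + Em*(1-Vf) = 75*0.66 + 6*0.34 = 51.54 GPa

51.54 GPa


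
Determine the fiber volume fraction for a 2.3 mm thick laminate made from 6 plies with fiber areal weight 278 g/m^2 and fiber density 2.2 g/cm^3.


Vf = n * FAW / (rho_f * h * 1000) = 6 * 278 / (2.2 * 2.3 * 1000) = 0.3296

0.3296


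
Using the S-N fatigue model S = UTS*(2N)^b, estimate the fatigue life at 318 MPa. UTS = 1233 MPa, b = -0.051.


N = 0.5 * (S/UTS)^(1/b) = 0.5 * (318/1233)^(1/-0.051) = 1.7334e+11 cycles

1.7334e+11 cycles


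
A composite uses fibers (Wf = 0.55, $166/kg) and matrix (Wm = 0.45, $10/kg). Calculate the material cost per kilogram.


Cost = cost_f*Wf + cost_m*Wm = 166*0.55 + 10*0.45 = $95.8/kg

$95.8/kg


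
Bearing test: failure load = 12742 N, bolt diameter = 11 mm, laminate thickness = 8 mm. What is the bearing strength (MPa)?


sigma_br = F/(d*h) = 12742/(11*8) = 144.8 MPa

144.8 MPa


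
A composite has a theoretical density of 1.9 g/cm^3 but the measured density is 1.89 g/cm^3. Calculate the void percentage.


Void% = (rho_theo - rho_actual)/rho_theo * 100 = (1.9 - 1.89)/1.9 * 100 = 0.53%

0.53%


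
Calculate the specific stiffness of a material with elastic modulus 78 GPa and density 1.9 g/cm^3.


Specific stiffness = E/rho = 78/1.9 = 41.1 GPa/(g/cm^3)

41.1 GPa/(g/cm^3)


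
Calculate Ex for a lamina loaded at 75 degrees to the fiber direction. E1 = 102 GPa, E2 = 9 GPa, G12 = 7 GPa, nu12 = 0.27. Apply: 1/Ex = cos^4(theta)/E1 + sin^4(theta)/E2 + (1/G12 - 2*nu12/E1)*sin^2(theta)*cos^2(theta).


cos^4(75) = 0.004487, sin^4(75) = 0.870513, sin^2(75)*cos^2(75) = 0.0625
1/G12 - 2*nu12/E1 = 1/7 - 2*0.27/102 = 0.137563 GPa^-1
1/Ex = 0.004487/102 + 0.870513/9 + 0.137563*0.0625 = 0.1053653 GPa^-1
Ex = 9.49 GPa

9.49 GPa


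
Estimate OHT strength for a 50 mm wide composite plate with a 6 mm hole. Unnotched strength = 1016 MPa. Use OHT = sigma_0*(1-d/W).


OHT = sigma_0*(1-d/W) = 1016*(1-6/50) = 894.1 MPa

894.1 MPa


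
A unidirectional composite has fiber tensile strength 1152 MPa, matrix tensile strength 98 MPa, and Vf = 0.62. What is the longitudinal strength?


sigma_1 = sigma_f*Vf + sigma_m*(1-Vf) = 1152*0.62 + 98*0.38 = 751.5 MPa

751.5 MPa


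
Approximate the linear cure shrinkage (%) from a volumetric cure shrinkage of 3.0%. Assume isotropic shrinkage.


Linear shrinkage ≈ vol_shrink/3 = 3.0/3 = 1.0%

1.0%


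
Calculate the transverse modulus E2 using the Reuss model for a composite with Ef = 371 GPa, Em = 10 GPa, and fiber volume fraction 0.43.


1/E2 = Vf/Ef + (1-Vf)/Em = 0.43/371 + 0.57/10
E2 = 17.19 GPa

17.19 GPa


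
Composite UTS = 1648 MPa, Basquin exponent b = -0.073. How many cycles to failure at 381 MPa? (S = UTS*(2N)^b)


N = 0.5 * (S/UTS)^(1/b) = 0.5 * (381/1648)^(1/-0.073) = 2.5807e+08 cycles

2.5807e+08 cycles


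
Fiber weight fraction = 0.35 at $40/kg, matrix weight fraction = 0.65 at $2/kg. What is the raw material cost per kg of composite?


Cost = cost_f*Wf + cost_m*Wm = 40*0.35 + 2*0.65 = $15.3/kg

$15.3/kg


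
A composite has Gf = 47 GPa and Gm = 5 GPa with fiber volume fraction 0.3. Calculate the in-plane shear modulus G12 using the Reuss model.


1/G12 = Vf/Gf + (1-Vf)/Gm = 0.3/47 + 0.7/5
G12 = 6.83 GPa

6.83 GPa


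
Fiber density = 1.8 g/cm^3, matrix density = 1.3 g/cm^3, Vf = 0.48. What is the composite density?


rho_c = rho_f*Vf + rho_m*(1-Vf) = 1.8*0.48 + 1.3*0.52 = 1.54 g/cm^3

1.54 g/cm^3


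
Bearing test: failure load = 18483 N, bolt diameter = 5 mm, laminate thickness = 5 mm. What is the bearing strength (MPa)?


sigma_br = F/(d*h) = 18483/(5*5) = 739.3 MPa

739.3 MPa


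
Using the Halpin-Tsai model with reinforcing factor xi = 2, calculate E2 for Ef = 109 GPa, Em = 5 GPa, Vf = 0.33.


eta = (Ef/Em - 1)/(Ef/Em + xi) = (21.8 - 1)/(21.8 + 2) = 0.8739
E2 = Em*(1+xi*eta*Vf)/(1-eta*Vf) = 11.08 GPa

11.08 GPa


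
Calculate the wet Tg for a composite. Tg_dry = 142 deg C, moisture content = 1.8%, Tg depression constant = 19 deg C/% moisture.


Tg_wet = Tg_dry - k*moisture = 142 - 19*1.8 = 107.8 deg C

107.8 deg C


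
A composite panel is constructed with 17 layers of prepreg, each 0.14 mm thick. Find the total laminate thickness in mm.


h = n * t_ply = 17 * 0.14 = 2.38 mm

2.38 mm


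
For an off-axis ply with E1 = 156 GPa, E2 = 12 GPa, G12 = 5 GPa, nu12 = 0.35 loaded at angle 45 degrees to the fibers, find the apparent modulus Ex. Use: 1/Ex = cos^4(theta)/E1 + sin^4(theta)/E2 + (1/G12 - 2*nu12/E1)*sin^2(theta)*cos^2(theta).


cos^4(45) = 0.25, sin^4(45) = 0.25, sin^2(45)*cos^2(45) = 0.25
1/G12 - 2*nu12/E1 = 1/5 - 2*0.35/156 = 0.195513 GPa^-1
1/Ex = 0.25/156 + 0.25/12 + 0.195513*0.25 = 0.0713141 GPa^-1
Ex = 14.02 GPa

14.02 GPa


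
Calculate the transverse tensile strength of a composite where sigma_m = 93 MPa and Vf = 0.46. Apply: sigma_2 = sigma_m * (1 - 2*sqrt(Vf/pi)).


factor = 1 - 2*sqrt(0.46/pi) = 0.2347
sigma_2 = 93 * 0.2347 = 21.83 MPa

21.83 MPa


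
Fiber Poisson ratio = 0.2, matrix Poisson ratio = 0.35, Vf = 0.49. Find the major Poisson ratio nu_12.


nu_12 = nu_f*Vf + nu_m*(1-Vf) = 0.2*0.49 + 0.35*0.51 = 0.2765

0.2765


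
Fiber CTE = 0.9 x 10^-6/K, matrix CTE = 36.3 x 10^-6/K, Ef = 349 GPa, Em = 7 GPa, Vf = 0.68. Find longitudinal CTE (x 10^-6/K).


E1 = Ef*Vf + Em*(1-Vf) = 239.56
alpha_1 = (alpha_f*Ef*Vf + alpha_m*Em*(1-Vf))/E1 = 1.23 x 10^-6/K

1.23 x 10^-6/K


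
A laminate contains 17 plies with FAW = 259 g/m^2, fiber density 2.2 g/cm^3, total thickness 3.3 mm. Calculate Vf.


Vf = n * FAW / (rho_f * h * 1000) = 17 * 259 / (2.2 * 3.3 * 1000) = 0.6065

0.6065


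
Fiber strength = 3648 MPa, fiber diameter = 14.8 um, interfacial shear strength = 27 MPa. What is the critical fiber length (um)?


Lc = sigma_f * d / (2 * tau_i) = 3648 * 14.8 / (2 * 27) = 999.8 um

999.8 um


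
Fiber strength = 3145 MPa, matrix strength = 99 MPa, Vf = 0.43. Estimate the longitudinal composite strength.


sigma_1 = sigma_f*Vf + sigma_m*(1-Vf) = 3145*0.43 + 99*0.57 = 1408.8 MPa

1408.8 MPa


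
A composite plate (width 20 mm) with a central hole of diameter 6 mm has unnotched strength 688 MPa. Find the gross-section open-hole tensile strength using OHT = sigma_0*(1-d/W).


OHT = sigma_0*(1-d/W) = 688*(1-6/20) = 481.6 MPa

481.6 MPa


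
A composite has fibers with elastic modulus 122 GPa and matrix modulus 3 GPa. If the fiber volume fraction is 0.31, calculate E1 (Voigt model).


E1 = Ef*Vf + Em*(1-Vf) = 122*0.31 + 3*0.69 = 39.89 GPa

39.89 GPa


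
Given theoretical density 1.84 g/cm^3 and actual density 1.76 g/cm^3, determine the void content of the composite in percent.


Void% = (rho_theo - rho_actual)/rho_theo * 100 = (1.84 - 1.76)/1.84 * 100 = 4.35%

4.35%


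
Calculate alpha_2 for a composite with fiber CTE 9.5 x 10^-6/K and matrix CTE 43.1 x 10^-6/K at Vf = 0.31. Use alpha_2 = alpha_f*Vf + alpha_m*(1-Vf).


alpha_2 = alpha_f*Vf + alpha_m*(1-Vf) = 9.5*0.31 + 43.1*0.69 = 32.7 x 10^-6/K

32.7 x 10^-6/K


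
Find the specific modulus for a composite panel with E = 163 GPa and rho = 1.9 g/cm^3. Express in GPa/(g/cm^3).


Specific stiffness = E/rho = 163/1.9 = 85.8 GPa/(g/cm^3)

85.8 GPa/(g/cm^3)


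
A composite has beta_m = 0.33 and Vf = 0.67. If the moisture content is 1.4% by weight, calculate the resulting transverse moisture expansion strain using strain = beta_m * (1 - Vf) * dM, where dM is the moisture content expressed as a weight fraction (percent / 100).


dM = 1.4/100 = 0.014
strain = beta_m * (1-Vf) * dM = 0.33 * 0.33 * 0.014 = 0.0015246

0.0015246


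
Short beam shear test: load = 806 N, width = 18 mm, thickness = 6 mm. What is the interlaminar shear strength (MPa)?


ILSS = 3F/(4bh) = 3*806/(4*18*6) = 5.6 MPa

5.6 MPa


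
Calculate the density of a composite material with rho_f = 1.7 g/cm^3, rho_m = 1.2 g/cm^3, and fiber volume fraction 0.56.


rho_c = rho_f*Vf + rho_m*(1-Vf) = 1.7*0.56 + 1.2*0.44 = 1.48 g/cm^3

1.48 g/cm^3


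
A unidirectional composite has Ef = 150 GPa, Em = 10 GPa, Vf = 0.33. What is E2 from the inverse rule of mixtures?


1/E2 = Vf/Ef + (1-Vf)/Em = 0.33/150 + 0.67/10
E2 = 14.45 GPa

14.45 GPa


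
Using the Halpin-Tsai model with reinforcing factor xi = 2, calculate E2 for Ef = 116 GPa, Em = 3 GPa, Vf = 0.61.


eta = (Ef/Em - 1)/(Ef/Em + xi) = (38.6667 - 1)/(38.6667 + 2) = 0.9262
E2 = Em*(1+xi*eta*Vf)/(1-eta*Vf) = 14.69 GPa

14.69 GPa


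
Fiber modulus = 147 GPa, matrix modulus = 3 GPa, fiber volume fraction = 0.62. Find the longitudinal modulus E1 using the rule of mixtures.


E1 = Ef*Vf + Em*(1-Vf) = 147*0.62 + 3*0.38 = 92.28 GPa

92.28 GPa


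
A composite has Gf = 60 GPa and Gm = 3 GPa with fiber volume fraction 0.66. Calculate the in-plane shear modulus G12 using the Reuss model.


1/G12 = Vf/Gf + (1-Vf)/Gm = 0.66/60 + 0.34/3
G12 = 8.04 GPa

8.04 GPa


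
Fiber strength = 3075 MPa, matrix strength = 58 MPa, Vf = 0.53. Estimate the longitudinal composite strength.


sigma_1 = sigma_f*Vf + sigma_m*(1-Vf) = 3075*0.53 + 58*0.47 = 1657.0 MPa

1657.0 MPa


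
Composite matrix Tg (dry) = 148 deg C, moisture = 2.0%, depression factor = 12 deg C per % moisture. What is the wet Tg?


Tg_wet = Tg_dry - k*moisture = 148 - 12*2.0 = 124.0 deg C

124.0 deg C


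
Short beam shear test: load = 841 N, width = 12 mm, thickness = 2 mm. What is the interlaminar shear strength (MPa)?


ILSS = 3F/(4bh) = 3*841/(4*12*2) = 26.28 MPa

26.28 MPa


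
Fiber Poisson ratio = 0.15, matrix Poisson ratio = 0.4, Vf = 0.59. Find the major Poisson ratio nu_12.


nu_12 = nu_f*Vf + nu_m*(1-Vf) = 0.15*0.59 + 0.4*0.41 = 0.2525

0.2525


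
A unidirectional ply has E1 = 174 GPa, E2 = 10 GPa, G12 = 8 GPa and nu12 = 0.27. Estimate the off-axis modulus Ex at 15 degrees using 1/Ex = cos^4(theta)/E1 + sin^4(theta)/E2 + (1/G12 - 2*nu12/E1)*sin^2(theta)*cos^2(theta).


cos^4(15) = 0.870513, sin^4(15) = 0.004487, sin^2(15)*cos^2(15) = 0.0625
1/G12 - 2*nu12/E1 = 1/8 - 2*0.27/174 = 0.121897 GPa^-1
1/Ex = 0.870513/174 + 0.004487/10 + 0.121897*0.0625 = 0.0130702 GPa^-1
Ex = 76.51 GPa

76.51 GPa


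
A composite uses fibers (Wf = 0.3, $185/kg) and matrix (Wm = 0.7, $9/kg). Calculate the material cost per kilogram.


Cost = cost_f*Wf + cost_m*Wm = 185*0.3 + 9*0.7 = $61.8/kg

$61.8/kg


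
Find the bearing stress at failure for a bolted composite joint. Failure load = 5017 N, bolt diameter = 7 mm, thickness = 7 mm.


sigma_br = F/(d*h) = 5017/(7*7) = 102.4 MPa

102.4 MPa


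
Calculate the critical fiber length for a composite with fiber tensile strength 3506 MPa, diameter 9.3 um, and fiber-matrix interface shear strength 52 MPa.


Lc = sigma_f * d / (2 * tau_i) = 3506 * 9.3 / (2 * 52) = 313.5 um

313.5 um


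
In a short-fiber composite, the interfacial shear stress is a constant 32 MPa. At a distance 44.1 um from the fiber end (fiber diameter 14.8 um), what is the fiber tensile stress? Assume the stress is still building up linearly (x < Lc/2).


Force balance: sigma_f * (pi*d^2/4) = tau * (pi*d) * x  ->  sigma_f = 4 * tau * x / d
sigma_f = 4 * 32 * 44.1 / 14.8 = 381.4 MPa

381.4 MPa


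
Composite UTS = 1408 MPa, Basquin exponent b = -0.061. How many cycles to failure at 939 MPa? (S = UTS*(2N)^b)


N = 0.5 * (S/UTS)^(1/b) = 0.5 * (939/1408)^(1/-0.061) = 382.9871 cycles

382.9871 cycles


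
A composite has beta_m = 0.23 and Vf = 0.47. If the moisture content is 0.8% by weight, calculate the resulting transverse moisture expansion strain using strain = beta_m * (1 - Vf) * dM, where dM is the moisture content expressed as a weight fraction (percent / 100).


dM = 0.8/100 = 0.008
strain = beta_m * (1-Vf) * dM = 0.23 * 0.53 * 0.008 = 0.0009752

0.0009752


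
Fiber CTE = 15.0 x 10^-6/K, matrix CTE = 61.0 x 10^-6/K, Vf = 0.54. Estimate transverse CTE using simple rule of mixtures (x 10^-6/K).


alpha_2 = alpha_f*Vf + alpha_m*(1-Vf) = 15.0*0.54 + 61.0*0.46 = 36.2 x 10^-6/K

36.2 x 10^-6/K


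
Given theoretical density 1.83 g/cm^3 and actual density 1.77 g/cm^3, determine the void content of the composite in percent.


Void% = (rho_theo - rho_actual)/rho_theo * 100 = (1.83 - 1.77)/1.83 * 100 = 3.28%

3.28%


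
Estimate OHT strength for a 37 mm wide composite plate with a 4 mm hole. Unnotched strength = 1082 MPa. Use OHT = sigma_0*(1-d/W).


OHT = sigma_0*(1-d/W) = 1082*(1-4/37) = 965.0 MPa

965.0 MPa


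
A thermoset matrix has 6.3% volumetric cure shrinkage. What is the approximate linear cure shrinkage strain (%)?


Linear shrinkage ≈ vol_shrink/3 = 6.3/3 = 2.1%

2.1%


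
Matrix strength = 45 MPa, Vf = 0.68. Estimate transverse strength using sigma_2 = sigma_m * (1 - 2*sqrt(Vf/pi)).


factor = 1 - 2*sqrt(0.68/pi) = 0.0695
sigma_2 = 45 * 0.0695 = 3.13 MPa

3.13 MPa


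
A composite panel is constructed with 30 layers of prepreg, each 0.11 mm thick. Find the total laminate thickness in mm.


h = n * t_ply = 30 * 0.11 = 3.3 mm

3.3 mm


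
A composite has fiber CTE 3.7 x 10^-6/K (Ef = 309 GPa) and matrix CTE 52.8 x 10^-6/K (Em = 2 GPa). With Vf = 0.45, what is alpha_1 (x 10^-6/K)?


E1 = Ef*Vf + Em*(1-Vf) = 140.15
alpha_1 = (alpha_f*Ef*Vf + alpha_m*Em*(1-Vf))/E1 = 4.09 x 10^-6/K

4.09 x 10^-6/K


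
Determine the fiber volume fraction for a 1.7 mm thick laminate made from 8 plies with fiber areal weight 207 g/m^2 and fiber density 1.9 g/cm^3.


Vf = n * FAW / (rho_f * h * 1000) = 8 * 207 / (1.9 * 1.7 * 1000) = 0.5127

0.5127


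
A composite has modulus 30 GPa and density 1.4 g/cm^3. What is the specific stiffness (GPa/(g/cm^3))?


Specific stiffness = E/rho = 30/1.4 = 21.4 GPa/(g/cm^3)

21.4 GPa/(g/cm^3)


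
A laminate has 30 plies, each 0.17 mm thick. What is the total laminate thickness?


h = n * t_ply = 30 * 0.17 = 5.1 mm

5.1 mm


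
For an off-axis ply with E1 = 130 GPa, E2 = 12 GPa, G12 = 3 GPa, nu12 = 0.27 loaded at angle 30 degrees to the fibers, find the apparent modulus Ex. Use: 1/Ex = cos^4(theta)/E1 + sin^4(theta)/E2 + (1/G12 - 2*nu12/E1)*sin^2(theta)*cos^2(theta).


cos^4(30) = 0.5625, sin^4(30) = 0.0625, sin^2(30)*cos^2(30) = 0.1875
1/G12 - 2*nu12/E1 = 1/3 - 2*0.27/130 = 0.329179 GPa^-1
1/Ex = 0.5625/130 + 0.0625/12 + 0.329179*0.1875 = 0.0712564 GPa^-1
Ex = 14.03 GPa

14.03 GPa


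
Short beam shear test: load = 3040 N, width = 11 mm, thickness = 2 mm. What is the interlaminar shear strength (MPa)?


ILSS = 3F/(4bh) = 3*3040/(4*11*2) = 103.64 MPa

103.64 MPa


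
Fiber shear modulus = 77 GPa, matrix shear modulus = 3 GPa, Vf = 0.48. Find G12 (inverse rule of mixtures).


1/G12 = Vf/Gf + (1-Vf)/Gm = 0.48/77 + 0.52/3
G12 = 5.57 GPa

5.57 GPa


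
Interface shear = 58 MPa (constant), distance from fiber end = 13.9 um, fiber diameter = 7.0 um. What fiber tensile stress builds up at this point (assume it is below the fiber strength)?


Force balance: sigma_f * (pi*d^2/4) = tau * (pi*d) * x  ->  sigma_f = 4 * tau * x / d
sigma_f = 4 * 58 * 13.9 / 7.0 = 460.7 MPa

460.7 MPa


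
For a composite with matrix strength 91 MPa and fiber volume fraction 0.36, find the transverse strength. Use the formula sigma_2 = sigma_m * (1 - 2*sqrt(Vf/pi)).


factor = 1 - 2*sqrt(0.36/pi) = 0.323
sigma_2 = 91 * 0.323 = 29.39 MPa

29.39 MPa


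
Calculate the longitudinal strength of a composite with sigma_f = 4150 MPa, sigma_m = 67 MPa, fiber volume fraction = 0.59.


sigma_1 = sigma_f*Vf + sigma_m*(1-Vf) = 4150*0.59 + 67*0.41 = 2476.0 MPa

2476.0 MPa


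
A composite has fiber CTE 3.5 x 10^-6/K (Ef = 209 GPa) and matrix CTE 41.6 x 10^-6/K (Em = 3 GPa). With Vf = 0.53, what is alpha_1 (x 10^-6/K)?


E1 = Ef*Vf + Em*(1-Vf) = 112.18
alpha_1 = (alpha_f*Ef*Vf + alpha_m*Em*(1-Vf))/E1 = 3.98 x 10^-6/K

3.98 x 10^-6/K


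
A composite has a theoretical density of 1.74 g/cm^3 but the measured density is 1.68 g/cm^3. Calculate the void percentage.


Void% = (rho_theo - rho_actual)/rho_theo * 100 = (1.74 - 1.68)/1.74 * 100 = 3.45%

3.45%


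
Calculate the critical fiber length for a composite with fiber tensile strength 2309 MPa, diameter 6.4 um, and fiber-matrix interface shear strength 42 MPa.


Lc = sigma_f * d / (2 * tau_i) = 2309 * 6.4 / (2 * 42) = 175.9 um

175.9 um


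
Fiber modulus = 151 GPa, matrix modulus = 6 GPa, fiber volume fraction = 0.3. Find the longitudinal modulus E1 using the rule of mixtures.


E1 = Ef*Vf + Em*(1-Vf) = 151*0.3 + 6*0.7 = 49.5 GPa

49.5 GPa


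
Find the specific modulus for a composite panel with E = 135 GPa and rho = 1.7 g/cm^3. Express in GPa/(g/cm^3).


Specific stiffness = E/rho = 135/1.7 = 79.4 GPa/(g/cm^3)

79.4 GPa/(g/cm^3)


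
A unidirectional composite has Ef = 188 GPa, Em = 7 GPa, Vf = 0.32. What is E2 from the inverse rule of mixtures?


1/E2 = Vf/Ef + (1-Vf)/Em = 0.32/188 + 0.68/7
E2 = 10.12 GPa

10.12 GPa


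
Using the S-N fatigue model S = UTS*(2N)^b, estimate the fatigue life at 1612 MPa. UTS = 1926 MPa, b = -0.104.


N = 0.5 * (S/UTS)^(1/b) = 0.5 * (1612/1926)^(1/-0.104) = 2.7679 cycles

2.7679 cycles


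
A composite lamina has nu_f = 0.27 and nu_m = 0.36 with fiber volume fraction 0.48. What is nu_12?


nu_12 = nu_f*Vf + nu_m*(1-Vf) = 0.27*0.48 + 0.36*0.52 = 0.3168

0.3168


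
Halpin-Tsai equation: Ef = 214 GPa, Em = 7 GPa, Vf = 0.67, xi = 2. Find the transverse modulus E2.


eta = (Ef/Em - 1)/(Ef/Em + xi) = (30.5714 - 1)/(30.5714 + 2) = 0.9079
E2 = Em*(1+xi*eta*Vf)/(1-eta*Vf) = 39.61 GPa

39.61 GPa


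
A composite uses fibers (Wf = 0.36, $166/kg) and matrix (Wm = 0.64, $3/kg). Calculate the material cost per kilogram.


Cost = cost_f*Wf + cost_m*Wm = 166*0.36 + 3*0.64 = $61.68/kg

$61.68/kg


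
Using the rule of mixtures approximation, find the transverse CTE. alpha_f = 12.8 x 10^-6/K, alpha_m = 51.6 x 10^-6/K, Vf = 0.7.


alpha_2 = alpha_f*Vf + alpha_m*(1-Vf) = 12.8*0.7 + 51.6*0.3 = 24.4 x 10^-6/K

24.4 x 10^-6/K


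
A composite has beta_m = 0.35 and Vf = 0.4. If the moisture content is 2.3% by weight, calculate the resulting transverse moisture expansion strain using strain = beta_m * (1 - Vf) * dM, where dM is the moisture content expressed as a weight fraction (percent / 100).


dM = 2.3/100 = 0.023
strain = beta_m * (1-Vf) * dM = 0.35 * 0.6 * 0.023 = 0.00483

0.00483


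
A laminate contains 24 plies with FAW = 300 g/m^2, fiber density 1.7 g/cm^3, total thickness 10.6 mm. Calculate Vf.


Vf = n * FAW / (rho_f * h * 1000) = 24 * 300 / (1.7 * 10.6 * 1000) = 0.3996

0.3996


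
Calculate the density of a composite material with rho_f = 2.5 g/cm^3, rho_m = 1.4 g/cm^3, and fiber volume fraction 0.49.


rho_c = rho_f*Vf + rho_m*(1-Vf) = 2.5*0.49 + 1.4*0.51 = 1.939 g/cm^3

1.939 g/cm^3


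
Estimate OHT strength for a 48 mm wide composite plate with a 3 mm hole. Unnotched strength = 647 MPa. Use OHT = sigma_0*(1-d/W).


OHT = sigma_0*(1-d/W) = 647*(1-3/48) = 606.6 MPa

606.6 MPa


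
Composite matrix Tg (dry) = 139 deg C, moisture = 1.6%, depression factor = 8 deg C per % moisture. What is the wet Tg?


Tg_wet = Tg_dry - k*moisture = 139 - 8*1.6 = 126.2 deg C

126.2 deg C


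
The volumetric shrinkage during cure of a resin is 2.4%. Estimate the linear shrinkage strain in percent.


Linear shrinkage ≈ vol_shrink/3 = 2.4/3 = 0.8%

0.8%


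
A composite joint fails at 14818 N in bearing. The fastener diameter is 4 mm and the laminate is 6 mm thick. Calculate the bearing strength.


sigma_br = F/(d*h) = 14818/(4*6) = 617.4 MPa

617.4 MPa


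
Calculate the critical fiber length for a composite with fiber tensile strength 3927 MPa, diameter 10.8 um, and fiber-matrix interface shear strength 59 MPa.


Lc = sigma_f * d / (2 * tau_i) = 3927 * 10.8 / (2 * 59) = 359.4 um

359.4 um


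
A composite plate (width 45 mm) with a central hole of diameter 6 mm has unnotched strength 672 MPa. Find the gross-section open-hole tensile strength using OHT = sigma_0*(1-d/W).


OHT = sigma_0*(1-d/W) = 672*(1-6/45) = 582.4 MPa

582.4 MPa


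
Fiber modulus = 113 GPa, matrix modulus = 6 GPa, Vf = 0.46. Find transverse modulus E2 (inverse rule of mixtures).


1/E2 = Vf/Ef + (1-Vf)/Em = 0.46/113 + 0.54/6
E2 = 10.63 GPa

10.63 GPa


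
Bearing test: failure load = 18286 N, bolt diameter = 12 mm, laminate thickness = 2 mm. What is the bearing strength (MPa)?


sigma_br = F/(d*h) = 18286/(12*2) = 761.9 MPa

761.9 MPa


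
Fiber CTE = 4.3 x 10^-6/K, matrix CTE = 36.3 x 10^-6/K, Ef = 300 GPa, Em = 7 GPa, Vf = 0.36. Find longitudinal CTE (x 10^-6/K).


E1 = Ef*Vf + Em*(1-Vf) = 112.48
alpha_1 = (alpha_f*Ef*Vf + alpha_m*Em*(1-Vf))/E1 = 5.57 x 10^-6/K

5.57 x 10^-6/K


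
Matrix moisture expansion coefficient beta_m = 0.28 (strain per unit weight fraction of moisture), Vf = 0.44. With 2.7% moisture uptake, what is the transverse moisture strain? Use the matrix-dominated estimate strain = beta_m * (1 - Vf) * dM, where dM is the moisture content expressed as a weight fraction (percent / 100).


dM = 2.7/100 = 0.027
strain = beta_m * (1-Vf) * dM = 0.28 * 0.56 * 0.027 = 0.0042336

0.0042336


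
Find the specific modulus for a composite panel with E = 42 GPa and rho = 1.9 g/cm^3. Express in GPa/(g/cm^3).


Specific stiffness = E/rho = 42/1.9 = 22.1 GPa/(g/cm^3)

22.1 GPa/(g/cm^3)


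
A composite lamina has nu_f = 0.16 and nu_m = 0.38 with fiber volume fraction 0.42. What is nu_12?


nu_12 = nu_f*Vf + nu_m*(1-Vf) = 0.16*0.42 + 0.38*0.58 = 0.2876

0.2876


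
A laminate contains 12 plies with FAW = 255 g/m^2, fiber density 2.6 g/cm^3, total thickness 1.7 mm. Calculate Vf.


Vf = n * FAW / (rho_f * h * 1000) = 12 * 255 / (2.6 * 1.7 * 1000) = 0.6923

0.6923


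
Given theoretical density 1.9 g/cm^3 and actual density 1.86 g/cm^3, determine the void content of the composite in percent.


Void% = (rho_theo - rho_actual)/rho_theo * 100 = (1.9 - 1.86)/1.9 * 100 = 2.11%

2.11%


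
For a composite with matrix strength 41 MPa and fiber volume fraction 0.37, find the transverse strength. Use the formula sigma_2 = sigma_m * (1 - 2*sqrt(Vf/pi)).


factor = 1 - 2*sqrt(0.37/pi) = 0.3136
sigma_2 = 41 * 0.3136 = 12.86 MPa

12.86 MPa


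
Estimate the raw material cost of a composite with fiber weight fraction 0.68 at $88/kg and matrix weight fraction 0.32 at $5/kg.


Cost = cost_f*Wf + cost_m*Wm = 88*0.68 + 5*0.32 = $61.44/kg

$61.44/kg


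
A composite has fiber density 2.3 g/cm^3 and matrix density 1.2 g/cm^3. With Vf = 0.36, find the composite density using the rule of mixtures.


rho_c = rho_f*Vf + rho_m*(1-Vf) = 2.3*0.36 + 1.2*0.64 = 1.596 g/cm^3

1.596 g/cm^3


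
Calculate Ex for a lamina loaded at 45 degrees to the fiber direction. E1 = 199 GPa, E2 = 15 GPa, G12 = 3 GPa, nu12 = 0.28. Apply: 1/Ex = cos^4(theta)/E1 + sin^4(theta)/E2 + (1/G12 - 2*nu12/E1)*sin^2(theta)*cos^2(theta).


cos^4(45) = 0.25, sin^4(45) = 0.25, sin^2(45)*cos^2(45) = 0.25
1/G12 - 2*nu12/E1 = 1/3 - 2*0.28/199 = 0.330519 GPa^-1
1/Ex = 0.25/199 + 0.25/15 + 0.330519*0.25 = 0.1005528 GPa^-1
Ex = 9.95 GPa

9.95 GPa


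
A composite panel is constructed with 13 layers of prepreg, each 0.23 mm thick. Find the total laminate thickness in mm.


h = n * t_ply = 13 * 0.23 = 2.99 mm

2.99 mm


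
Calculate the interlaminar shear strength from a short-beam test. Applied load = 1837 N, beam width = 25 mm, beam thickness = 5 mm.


ILSS = 3F/(4bh) = 3*1837/(4*25*5) = 11.02 MPa

11.02 MPa


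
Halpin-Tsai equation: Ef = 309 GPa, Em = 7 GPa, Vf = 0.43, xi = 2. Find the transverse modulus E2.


eta = (Ef/Em - 1)/(Ef/Em + xi) = (44.1429 - 1)/(44.1429 + 2) = 0.935
E2 = Em*(1+xi*eta*Vf)/(1-eta*Vf) = 21.12 GPa

21.12 GPa


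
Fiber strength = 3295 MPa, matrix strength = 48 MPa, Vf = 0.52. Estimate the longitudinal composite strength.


sigma_1 = sigma_f*Vf + sigma_m*(1-Vf) = 3295*0.52 + 48*0.48 = 1736.4 MPa

1736.4 MPa


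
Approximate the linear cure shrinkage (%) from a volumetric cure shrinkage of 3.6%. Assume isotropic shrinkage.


Linear shrinkage ≈ vol_shrink/3 = 3.6/3 = 1.2%

1.2%
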